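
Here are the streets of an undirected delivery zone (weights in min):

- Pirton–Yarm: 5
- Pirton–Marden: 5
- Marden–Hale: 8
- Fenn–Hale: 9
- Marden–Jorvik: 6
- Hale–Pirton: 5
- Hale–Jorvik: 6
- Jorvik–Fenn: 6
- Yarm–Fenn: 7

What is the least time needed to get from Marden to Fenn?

Settle nodes by increasing distance from Marden:
Marden: 0
Pirton: 5  (via Marden)
Jorvik: 6  (via Marden)
Hale: 8  (via Marden)
Yarm: 10  (via Pirton)
Fenn: 12  (via Jorvik)
Shortest route: Marden–Jorvik–Fenn = 12 min.

12 min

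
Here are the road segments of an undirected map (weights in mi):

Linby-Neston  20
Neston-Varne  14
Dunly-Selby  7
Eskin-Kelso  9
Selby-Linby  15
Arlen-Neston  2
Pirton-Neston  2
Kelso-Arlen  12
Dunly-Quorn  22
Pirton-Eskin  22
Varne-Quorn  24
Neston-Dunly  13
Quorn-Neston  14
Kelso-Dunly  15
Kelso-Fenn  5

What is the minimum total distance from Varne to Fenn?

33 mi

Compare a few routes:
Varne - Neston - Pirton - Eskin - Kelso - Fenn: 14+2+22+9+5 = 52
Varne - Neston - Dunly - Kelso - Fenn: 14+13+15+5 = 47
Varne - Quorn - Neston - Arlen - Kelso - Fenn: 24+14+2+12+5 = 57
Varne - Neston - Arlen - Kelso - Fenn: 14+2+12+5 = 33
Cheapest is Varne - Neston - Arlen - Kelso - Fenn at 33 mi.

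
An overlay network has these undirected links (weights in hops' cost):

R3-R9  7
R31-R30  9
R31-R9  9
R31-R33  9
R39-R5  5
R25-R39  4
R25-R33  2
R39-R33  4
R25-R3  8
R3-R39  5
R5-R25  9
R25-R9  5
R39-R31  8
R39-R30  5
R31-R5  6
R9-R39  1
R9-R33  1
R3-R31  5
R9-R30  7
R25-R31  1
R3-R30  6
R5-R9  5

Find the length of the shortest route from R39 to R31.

5 hops' cost

Candidate routes:
R39–R33–R25–R31: 4+2+1 = 7
R39–R25–R31: 4+1 = 5
The minimum is 5 hops' cost via R39–R25–R31.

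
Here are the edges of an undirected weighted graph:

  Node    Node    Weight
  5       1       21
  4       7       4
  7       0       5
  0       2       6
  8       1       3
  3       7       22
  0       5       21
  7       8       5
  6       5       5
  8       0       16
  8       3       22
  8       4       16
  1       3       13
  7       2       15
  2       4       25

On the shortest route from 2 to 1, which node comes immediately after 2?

Compare a few routes:
2 - 0 - 8 - 1: 6+16+3 = 25
2 - 0 - 7 - 4 - 8 - 1: 6+5+4+16+3 = 34
2 - 0 - 7 - 8 - 1: 6+5+5+3 = 19
2 - 7 - 8 - 1: 15+5+3 = 23
The minimum is 19 via 2 - 0 - 7 - 8 - 1.
So from 2 the first move is to 0.

0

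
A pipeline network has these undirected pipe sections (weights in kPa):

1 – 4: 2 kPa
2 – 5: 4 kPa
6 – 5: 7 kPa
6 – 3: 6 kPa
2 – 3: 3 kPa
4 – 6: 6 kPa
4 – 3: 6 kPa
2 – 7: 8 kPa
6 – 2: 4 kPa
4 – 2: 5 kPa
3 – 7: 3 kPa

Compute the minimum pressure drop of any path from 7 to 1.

11 kPa

Candidate routes:
7 - 3 - 4 - 1: 3+6+2 = 11
7 - 3 - 2 - 4 - 1: 3+3+5+2 = 13
7 - 2 - 4 - 1: 8+5+2 = 15
Cheapest is 7 - 3 - 4 - 1 at 11 kPa.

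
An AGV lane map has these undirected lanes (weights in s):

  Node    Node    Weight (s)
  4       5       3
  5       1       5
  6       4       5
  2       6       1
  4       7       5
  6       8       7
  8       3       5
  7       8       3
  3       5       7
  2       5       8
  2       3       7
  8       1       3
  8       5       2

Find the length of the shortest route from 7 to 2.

Settle nodes by increasing distance from 7:
7: 0
8: 3  (via 7)
4: 5  (via 7)
5: 5  (via 8)
1: 6  (via 8)
3: 8  (via 8)
6: 10  (via 8)
2: 11  (via 6)
Shortest route: 7 → 8 → 6 → 2 = 11 s.

11 s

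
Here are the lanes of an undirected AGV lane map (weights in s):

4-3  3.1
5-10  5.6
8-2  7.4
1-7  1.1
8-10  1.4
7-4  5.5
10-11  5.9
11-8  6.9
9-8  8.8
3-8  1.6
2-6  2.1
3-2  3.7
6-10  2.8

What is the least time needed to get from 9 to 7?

19 s

Running Dijkstra from 9:
9: 0
8: 8.8  (via 9)
10: 10.2  (via 8)
3: 10.4  (via 8)
6: 13  (via 10)
4: 13.5  (via 3)
2: 14.1  (via 3)
11: 15.7  (via 8)
5: 15.8  (via 10)
7: 19  (via 4)
Shortest route: 9 → 8 → 3 → 4 → 7 = 19 s.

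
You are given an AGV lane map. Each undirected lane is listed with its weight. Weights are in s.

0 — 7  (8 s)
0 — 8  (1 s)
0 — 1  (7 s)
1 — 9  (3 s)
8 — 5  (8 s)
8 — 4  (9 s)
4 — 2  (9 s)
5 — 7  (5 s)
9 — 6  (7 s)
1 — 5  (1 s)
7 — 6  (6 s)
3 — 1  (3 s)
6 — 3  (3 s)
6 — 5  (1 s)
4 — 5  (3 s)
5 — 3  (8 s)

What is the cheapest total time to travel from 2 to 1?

Settle nodes by increasing distance from 2:
2: 0
4: 9  (via 2)
5: 12  (via 4)
1: 13  (via 5)
Shortest route: 2–4–5–1 = 13 s.

13 s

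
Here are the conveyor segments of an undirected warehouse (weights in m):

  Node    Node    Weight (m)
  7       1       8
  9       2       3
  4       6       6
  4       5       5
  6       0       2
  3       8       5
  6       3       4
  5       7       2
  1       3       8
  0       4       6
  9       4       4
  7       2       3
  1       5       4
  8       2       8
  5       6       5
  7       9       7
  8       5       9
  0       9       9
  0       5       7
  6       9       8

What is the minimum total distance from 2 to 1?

9 m

Settle nodes by increasing distance from 2:
2: 0
7: 3  (via 2)
9: 3  (via 2)
5: 5  (via 7)
4: 7  (via 9)
8: 8  (via 2)
1: 9  (via 5)
Shortest route: 2–7–5–1 = 9 m.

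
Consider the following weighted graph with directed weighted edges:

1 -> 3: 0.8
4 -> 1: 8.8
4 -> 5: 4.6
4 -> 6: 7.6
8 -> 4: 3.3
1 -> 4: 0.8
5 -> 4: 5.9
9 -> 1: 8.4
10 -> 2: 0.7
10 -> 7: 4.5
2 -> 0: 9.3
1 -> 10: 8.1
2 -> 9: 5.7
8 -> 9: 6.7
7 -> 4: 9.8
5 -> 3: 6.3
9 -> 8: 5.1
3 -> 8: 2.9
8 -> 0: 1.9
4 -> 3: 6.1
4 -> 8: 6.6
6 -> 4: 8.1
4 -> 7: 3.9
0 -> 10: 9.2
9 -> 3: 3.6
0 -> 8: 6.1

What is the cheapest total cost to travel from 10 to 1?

Candidate routes:
10–7–4–1: 4.5+9.8+8.8 = 23.1
10–2–9–8–4–1: 0.7+5.7+5.1+3.3+8.8 = 23.6
10–2–9–1: 0.7+5.7+8.4 = 14.8
Cheapest is 10–2–9–1 at 14.8.

14.8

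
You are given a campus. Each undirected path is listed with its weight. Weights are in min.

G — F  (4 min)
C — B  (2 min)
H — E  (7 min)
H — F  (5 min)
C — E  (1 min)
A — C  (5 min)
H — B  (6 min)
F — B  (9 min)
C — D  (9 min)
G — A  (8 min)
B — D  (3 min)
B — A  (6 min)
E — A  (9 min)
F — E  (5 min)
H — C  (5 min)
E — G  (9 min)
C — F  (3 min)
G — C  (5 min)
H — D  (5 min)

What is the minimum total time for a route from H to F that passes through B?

Best H to B: H → B costing 6
Best B to F: B → C → F costing 5
Total via B: 6 + 5 = 11 min.

11 min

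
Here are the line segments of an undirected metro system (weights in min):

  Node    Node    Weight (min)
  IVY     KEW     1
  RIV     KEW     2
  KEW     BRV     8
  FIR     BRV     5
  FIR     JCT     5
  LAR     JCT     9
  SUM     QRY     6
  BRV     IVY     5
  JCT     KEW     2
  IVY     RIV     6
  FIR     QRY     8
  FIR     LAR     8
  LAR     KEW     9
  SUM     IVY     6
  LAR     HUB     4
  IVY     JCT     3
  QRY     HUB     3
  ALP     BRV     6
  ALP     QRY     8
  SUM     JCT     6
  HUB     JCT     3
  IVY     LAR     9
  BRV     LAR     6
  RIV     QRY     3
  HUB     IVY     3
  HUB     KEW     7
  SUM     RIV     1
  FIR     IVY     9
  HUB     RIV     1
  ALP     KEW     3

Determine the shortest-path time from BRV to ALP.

Compare a few routes:
BRV - ALP: 6 = 6
BRV - IVY - KEW - ALP: 5+1+3 = 9
The minimum is 6 min via BRV - ALP.

6 min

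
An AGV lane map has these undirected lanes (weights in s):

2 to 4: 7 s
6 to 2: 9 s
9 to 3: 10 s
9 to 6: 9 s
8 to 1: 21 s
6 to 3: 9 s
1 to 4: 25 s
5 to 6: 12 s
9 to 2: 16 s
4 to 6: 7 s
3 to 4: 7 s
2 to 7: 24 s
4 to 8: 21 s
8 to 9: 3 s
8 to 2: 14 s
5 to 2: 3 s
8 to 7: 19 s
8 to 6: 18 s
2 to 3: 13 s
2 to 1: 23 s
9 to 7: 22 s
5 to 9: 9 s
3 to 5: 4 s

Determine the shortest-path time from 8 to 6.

Shortest distances from 8:
8: 0
9: 3  (via 8)
5: 12  (via 9)
6: 12  (via 9)
Shortest route: 8 → 9 → 6 = 12 s.

12 s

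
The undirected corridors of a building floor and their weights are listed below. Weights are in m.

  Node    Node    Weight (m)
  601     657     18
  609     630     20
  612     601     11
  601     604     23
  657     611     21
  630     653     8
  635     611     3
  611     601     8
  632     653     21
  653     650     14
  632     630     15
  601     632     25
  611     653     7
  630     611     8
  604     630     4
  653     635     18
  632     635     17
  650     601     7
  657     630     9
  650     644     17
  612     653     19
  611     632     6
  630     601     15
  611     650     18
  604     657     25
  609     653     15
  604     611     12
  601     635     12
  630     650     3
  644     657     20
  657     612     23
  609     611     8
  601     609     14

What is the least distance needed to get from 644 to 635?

31 m

Running Dijkstra from 644:
644: 0
650: 17  (via 644)
630: 20  (via 650)
657: 20  (via 644)
601: 24  (via 650)
604: 24  (via 630)
653: 28  (via 630)
611: 28  (via 630)
635: 31  (via 611)
Shortest route: 644–650–630–611–635 = 31 m.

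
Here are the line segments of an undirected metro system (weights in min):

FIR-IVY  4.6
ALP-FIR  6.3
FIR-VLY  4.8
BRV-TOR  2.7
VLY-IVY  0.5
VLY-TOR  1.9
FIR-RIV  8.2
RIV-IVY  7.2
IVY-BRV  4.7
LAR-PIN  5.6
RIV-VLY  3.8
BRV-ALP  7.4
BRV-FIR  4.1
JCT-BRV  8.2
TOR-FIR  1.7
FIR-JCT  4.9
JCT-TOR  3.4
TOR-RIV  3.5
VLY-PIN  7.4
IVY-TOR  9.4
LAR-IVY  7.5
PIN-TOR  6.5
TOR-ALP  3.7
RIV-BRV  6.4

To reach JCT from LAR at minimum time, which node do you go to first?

Enumerating some paths:
LAR → PIN → TOR → JCT: 5.6+6.5+3.4 = 15.5
LAR → IVY → VLY → TOR → JCT: 7.5+0.5+1.9+3.4 = 13.3
LAR → IVY → VLY → TOR → FIR → JCT: 7.5+0.5+1.9+1.7+4.9 = 16.5
LAR → IVY → FIR → JCT: 7.5+4.6+4.9 = 17
Cheapest is LAR → IVY → VLY → TOR → JCT at 13.3 min.
So from LAR the first move is to IVY.

IVY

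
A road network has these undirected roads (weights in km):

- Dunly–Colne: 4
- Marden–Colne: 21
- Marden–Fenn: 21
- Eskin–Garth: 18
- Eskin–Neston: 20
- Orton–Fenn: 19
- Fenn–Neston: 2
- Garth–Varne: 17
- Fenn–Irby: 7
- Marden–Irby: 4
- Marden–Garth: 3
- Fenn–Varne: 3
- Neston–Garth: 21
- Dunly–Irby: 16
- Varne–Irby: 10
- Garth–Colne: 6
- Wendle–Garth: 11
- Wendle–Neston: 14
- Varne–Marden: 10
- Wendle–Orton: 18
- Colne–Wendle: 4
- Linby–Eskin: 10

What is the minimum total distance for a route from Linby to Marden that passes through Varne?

Shortest Linby→Varne: Linby–Eskin–Neston–Fenn–Varne = 35
Shortest Varne→Marden: Varne–Marden = 10
Total via Varne: 35 + 10 = 45 km.

45 km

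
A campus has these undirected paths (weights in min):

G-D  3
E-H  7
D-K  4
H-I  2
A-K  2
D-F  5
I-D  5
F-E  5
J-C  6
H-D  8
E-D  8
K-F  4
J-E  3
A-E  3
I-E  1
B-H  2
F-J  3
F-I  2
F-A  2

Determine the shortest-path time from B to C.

Settle nodes by increasing distance from B:
B: 0
H: 2  (via B)
I: 4  (via H)
E: 5  (via I)
F: 6  (via I)
A: 8  (via E)
J: 8  (via E)
D: 9  (via I)
K: 10  (via F)
G: 12  (via D)
C: 14  (via J)
Shortest route: B–H–I–E–J–C = 14 min.

14 min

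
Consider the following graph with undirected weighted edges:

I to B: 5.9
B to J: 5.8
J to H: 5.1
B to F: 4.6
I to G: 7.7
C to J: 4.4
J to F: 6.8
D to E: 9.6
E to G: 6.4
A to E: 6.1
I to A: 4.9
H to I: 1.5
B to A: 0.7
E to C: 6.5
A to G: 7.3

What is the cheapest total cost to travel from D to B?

Running Dijkstra from D:
D: 0
E: 9.6  (via D)
A: 15.7  (via E)
G: 16  (via E)
C: 16.1  (via E)
B: 16.4  (via A)
Shortest route: D–E–A–B = 16.4.

16.4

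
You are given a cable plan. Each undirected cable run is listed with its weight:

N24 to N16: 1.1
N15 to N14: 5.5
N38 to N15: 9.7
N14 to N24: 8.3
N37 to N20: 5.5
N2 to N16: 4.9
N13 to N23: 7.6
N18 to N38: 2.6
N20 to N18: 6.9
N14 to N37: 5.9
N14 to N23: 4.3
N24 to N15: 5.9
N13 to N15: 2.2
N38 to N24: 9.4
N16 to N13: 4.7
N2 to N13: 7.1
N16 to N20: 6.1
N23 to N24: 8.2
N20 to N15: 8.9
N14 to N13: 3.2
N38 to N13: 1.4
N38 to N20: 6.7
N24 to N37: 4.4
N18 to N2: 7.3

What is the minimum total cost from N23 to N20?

15.4

Candidate routes:
N23–N24–N16–N20: 8.2+1.1+6.1 = 15.4
N23–N14–N37–N20: 4.3+5.9+5.5 = 15.7
N23–N14–N13–N38–N20: 4.3+3.2+1.4+6.7 = 15.6
The minimum is 15.4 via N23–N24–N16–N20.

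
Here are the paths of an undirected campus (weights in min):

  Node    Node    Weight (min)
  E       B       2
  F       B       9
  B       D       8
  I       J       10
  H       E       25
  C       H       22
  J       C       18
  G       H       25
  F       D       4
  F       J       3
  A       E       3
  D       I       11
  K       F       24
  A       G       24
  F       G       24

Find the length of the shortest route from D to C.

25 min

Settle nodes by increasing distance from D:
D: 0
F: 4  (via D)
J: 7  (via F)
B: 8  (via D)
E: 10  (via B)
I: 11  (via D)
A: 13  (via E)
C: 25  (via J)
Shortest route: D–F–J–C = 25 min.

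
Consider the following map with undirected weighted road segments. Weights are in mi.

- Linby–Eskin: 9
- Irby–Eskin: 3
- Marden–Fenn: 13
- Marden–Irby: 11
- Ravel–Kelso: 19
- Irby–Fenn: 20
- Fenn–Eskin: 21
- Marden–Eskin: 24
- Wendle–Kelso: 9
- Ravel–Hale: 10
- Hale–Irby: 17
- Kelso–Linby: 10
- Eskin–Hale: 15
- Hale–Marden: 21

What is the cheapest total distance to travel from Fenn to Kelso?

Compare a few routes:
Fenn → Marden → Eskin → Linby → Kelso: 13+24+9+10 = 56
Fenn → Irby → Eskin → Linby → Kelso: 20+3+9+10 = 42
Fenn → Marden → Irby → Eskin → Linby → Kelso: 13+11+3+9+10 = 46
Fenn → Eskin → Linby → Kelso: 21+9+10 = 40
The minimum is 40 mi via Fenn → Eskin → Linby → Kelso.

40 mi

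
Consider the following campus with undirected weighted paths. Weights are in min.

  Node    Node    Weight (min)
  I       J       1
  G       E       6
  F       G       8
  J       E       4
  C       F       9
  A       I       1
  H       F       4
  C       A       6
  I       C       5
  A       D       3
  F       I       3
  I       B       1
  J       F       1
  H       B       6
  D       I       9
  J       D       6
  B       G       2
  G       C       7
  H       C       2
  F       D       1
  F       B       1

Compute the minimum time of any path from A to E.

Settle nodes by increasing distance from A:
A: 0
I: 1  (via A)
B: 2  (via I)
J: 2  (via I)
D: 3  (via A)
F: 3  (via B)
G: 4  (via B)
C: 6  (via A)
E: 6  (via J)
Shortest route: A → I → J → E = 6 min.

6 min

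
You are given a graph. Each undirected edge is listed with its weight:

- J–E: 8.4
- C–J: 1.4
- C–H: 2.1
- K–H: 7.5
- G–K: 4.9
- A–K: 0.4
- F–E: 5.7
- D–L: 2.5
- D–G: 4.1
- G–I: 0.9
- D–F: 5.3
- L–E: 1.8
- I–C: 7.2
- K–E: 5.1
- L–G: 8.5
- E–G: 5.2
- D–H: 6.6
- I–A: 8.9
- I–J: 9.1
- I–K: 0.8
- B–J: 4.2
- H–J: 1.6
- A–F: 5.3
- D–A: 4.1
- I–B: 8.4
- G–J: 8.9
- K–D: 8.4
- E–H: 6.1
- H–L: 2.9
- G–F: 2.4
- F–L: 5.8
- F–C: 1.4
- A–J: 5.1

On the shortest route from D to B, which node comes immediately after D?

Enumerating some paths:
D–L–H–J–B: 2.5+2.9+1.6+4.2 = 11.2
D–F–C–J–B: 5.3+1.4+1.4+4.2 = 12.3
Cheapest is D–L–H–J–B at 11.2.
So from D the first move is to L.

L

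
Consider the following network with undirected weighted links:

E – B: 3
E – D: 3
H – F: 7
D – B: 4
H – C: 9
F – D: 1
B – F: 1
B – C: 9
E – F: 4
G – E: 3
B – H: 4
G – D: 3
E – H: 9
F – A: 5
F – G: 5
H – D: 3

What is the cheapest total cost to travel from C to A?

Enumerating some paths:
C - B - F - A: 9+1+5 = 15
C - H - D - F - A: 9+3+1+5 = 18
The minimum is 15 via C - B - F - A.

15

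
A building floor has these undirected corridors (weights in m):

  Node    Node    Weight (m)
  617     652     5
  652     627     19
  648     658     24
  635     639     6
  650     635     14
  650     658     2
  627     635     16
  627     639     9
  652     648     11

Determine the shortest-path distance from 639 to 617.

33 m

Enumerating some paths:
639 → 627 → 652 → 617: 9+19+5 = 33
639 → 635 → 627 → 652 → 617: 6+16+19+5 = 46
The minimum is 33 m via 639 → 627 → 652 → 617.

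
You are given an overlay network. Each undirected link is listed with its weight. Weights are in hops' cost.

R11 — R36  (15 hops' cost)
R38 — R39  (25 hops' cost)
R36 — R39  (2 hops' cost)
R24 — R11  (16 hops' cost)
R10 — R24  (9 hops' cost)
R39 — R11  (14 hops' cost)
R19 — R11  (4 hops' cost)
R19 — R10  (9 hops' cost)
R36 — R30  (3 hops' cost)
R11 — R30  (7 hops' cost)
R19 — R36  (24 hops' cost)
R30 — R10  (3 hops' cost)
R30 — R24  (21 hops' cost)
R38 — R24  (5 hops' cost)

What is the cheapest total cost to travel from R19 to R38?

23 hops' cost

Candidate routes:
R19–R10–R24–R38: 9+9+5 = 23
R19–R11–R30–R24–R38: 4+7+21+5 = 37
R19–R11–R24–R38: 4+16+5 = 25
R19–R11–R30–R10–R24–R38: 4+7+3+9+5 = 28
Cheapest is R19–R10–R24–R38 at 23 hops' cost.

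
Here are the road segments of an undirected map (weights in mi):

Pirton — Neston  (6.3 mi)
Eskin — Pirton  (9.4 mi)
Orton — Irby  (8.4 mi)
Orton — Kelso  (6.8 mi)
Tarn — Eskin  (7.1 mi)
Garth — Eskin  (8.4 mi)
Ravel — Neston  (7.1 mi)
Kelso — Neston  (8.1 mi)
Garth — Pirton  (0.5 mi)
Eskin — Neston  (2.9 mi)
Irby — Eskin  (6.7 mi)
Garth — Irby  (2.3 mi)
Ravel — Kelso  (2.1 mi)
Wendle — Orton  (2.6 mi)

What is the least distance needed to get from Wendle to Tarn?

Compare a few routes:
Wendle–Orton–Irby–Eskin–Tarn: 2.6+8.4+6.7+7.1 = 24.8
Wendle–Orton–Kelso–Neston–Eskin–Tarn: 2.6+6.8+8.1+2.9+7.1 = 27.5
The minimum is 24.8 mi via Wendle–Orton–Irby–Eskin–Tarn.

24.8 mi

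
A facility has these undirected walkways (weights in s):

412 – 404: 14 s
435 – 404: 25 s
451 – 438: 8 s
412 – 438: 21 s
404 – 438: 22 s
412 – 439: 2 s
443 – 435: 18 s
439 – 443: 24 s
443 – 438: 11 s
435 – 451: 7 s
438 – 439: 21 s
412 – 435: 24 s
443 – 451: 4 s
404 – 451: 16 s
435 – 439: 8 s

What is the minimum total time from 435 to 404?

Compare a few routes:
435 → 404: 25 = 25
435 → 451 → 404: 7+16 = 23
435 → 439 → 412 → 404: 8+2+14 = 24
The minimum is 23 s via 435 → 451 → 404.

23 s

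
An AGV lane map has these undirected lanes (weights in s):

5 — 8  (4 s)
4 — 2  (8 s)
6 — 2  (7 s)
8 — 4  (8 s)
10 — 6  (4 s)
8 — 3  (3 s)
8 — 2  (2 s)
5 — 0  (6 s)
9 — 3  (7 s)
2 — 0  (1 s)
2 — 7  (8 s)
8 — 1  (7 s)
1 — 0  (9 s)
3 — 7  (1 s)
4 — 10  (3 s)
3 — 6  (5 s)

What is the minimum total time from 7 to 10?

10 s

Running Dijkstra from 7:
7: 0
3: 1  (via 7)
8: 4  (via 3)
2: 6  (via 8)
6: 6  (via 3)
0: 7  (via 2)
5: 8  (via 8)
9: 8  (via 3)
10: 10  (via 6)
Shortest route: 7 → 3 → 6 → 10 = 10 s.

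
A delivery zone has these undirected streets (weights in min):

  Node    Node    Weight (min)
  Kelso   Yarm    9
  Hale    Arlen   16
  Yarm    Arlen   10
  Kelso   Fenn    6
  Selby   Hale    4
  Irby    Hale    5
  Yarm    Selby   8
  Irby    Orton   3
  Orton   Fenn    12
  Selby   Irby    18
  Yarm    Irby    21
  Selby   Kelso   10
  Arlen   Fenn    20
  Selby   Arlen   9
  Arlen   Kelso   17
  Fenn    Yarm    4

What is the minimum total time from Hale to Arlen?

Shortest distances from Hale:
Hale: 0
Selby: 4  (via Hale)
Irby: 5  (via Hale)
Orton: 8  (via Irby)
Yarm: 12  (via Selby)
Arlen: 13  (via Selby)
Shortest route: Hale → Selby → Arlen = 13 min.

13 min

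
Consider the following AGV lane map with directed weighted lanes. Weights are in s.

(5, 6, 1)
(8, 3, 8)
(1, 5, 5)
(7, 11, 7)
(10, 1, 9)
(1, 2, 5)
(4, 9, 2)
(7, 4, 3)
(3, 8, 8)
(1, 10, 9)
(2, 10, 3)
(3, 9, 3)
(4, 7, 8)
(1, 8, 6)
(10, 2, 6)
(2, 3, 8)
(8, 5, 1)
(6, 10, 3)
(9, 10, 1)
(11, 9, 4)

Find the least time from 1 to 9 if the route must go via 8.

Shortest 1→8: 1–8 = 6
Shortest 8→9: 8–3–9 = 11
Total via 8: 6 + 11 = 17 s.

17 s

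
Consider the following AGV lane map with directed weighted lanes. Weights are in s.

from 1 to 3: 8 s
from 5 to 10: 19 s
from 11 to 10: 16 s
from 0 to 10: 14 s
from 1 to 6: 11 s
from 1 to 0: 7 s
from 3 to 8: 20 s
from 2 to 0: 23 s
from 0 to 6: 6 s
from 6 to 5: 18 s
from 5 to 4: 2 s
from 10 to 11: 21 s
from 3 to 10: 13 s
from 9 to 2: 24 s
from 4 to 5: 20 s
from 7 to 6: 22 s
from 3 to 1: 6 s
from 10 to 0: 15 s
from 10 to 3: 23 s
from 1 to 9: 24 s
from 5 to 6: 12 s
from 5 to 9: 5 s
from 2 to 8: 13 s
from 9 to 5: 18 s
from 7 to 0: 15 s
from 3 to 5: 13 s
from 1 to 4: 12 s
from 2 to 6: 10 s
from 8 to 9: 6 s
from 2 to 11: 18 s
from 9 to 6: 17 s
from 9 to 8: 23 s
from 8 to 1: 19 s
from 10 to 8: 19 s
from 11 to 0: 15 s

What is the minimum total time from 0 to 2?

Candidate routes:
0 → 10 → 8 → 9 → 2: 14+19+6+24 = 63
0 → 10 → 3 → 5 → 9 → 2: 14+23+13+5+24 = 79
0 → 6 → 5 → 9 → 2: 6+18+5+24 = 53
Cheapest is 0 → 6 → 5 → 9 → 2 at 53 s.

53 s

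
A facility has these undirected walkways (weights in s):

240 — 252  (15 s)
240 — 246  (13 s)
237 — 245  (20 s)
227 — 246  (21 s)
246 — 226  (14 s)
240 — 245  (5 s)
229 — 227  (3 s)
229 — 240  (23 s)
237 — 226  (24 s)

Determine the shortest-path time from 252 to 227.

Shortest distances from 252:
252: 0
240: 15  (via 252)
245: 20  (via 240)
246: 28  (via 240)
229: 38  (via 240)
237: 40  (via 245)
227: 41  (via 229)
Shortest route: 252 → 240 → 229 → 227 = 41 s.

41 s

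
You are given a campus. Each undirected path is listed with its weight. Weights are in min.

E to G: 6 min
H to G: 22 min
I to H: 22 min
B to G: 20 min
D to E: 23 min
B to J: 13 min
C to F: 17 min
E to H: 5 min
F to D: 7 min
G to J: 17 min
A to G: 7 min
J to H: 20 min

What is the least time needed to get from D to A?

36 min

Compare a few routes:
D–E–H–G–A: 23+5+22+7 = 57
D–E–G–A: 23+6+7 = 36
D–E–H–J–B–G–A: 23+5+20+13+20+7 = 88
D–E–H–J–G–A: 23+5+20+17+7 = 72
Cheapest is D–E–G–A at 36 min.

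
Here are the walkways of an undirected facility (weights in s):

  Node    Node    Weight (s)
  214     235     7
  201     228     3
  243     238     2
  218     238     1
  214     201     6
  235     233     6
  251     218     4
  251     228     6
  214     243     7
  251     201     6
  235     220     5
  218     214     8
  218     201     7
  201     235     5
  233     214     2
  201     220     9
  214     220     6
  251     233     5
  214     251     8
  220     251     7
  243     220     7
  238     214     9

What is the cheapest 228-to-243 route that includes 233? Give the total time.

Shortest 228→233: 228–251–233 = 11
Best 233 to 243: 233–214–243 costing 9
Total via 233: 11 + 9 = 20 s.

20 s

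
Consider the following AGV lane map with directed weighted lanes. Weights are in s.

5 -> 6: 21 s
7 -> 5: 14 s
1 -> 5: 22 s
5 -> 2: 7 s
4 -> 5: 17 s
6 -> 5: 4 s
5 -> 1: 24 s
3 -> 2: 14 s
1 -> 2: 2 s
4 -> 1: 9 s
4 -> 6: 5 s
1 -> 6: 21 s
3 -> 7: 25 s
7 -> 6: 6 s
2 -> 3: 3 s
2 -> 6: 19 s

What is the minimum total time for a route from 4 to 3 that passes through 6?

Best 4 to 6: 4 → 6 costing 5
Best 6 to 3: 6 → 5 → 2 → 3 costing 14
Total via 6: 5 + 14 = 19 s.

19 s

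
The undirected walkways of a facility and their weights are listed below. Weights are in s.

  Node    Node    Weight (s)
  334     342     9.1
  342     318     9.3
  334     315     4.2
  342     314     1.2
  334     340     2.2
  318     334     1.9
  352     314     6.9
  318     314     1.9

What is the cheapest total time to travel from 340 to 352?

Enumerating some paths:
340 → 334 → 318 → 314 → 352: 2.2+1.9+1.9+6.9 = 12.9
340 → 334 → 342 → 314 → 352: 2.2+9.1+1.2+6.9 = 19.4
Cheapest is 340 → 334 → 318 → 314 → 352 at 12.9 s.

12.9 s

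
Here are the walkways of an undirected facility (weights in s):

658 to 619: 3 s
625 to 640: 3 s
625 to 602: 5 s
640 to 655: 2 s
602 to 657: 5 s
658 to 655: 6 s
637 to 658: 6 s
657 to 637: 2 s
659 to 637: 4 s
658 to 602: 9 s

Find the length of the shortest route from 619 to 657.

11 s

Settle nodes by increasing distance from 619:
619: 0
658: 3  (via 619)
655: 9  (via 658)
637: 9  (via 658)
640: 11  (via 655)
657: 11  (via 637)
Shortest route: 619 → 658 → 637 → 657 = 11 s.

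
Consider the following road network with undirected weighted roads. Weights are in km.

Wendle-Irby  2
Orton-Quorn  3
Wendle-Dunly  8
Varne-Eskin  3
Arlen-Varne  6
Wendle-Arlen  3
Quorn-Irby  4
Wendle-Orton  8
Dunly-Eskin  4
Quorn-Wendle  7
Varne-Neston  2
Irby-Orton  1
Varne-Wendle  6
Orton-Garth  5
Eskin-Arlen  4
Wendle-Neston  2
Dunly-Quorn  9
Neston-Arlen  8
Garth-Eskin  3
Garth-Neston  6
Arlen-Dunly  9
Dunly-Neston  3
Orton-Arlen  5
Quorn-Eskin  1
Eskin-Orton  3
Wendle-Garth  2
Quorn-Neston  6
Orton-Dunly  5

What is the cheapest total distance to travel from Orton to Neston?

5 km

Running Dijkstra from Orton:
Orton: 0
Irby: 1  (via Orton)
Wendle: 3  (via Irby)
Eskin: 3  (via Orton)
Quorn: 3  (via Orton)
Garth: 5  (via Orton)
Arlen: 5  (via Orton)
Dunly: 5  (via Orton)
Neston: 5  (via Wendle)
Shortest route: Orton–Irby–Wendle–Neston = 5 km.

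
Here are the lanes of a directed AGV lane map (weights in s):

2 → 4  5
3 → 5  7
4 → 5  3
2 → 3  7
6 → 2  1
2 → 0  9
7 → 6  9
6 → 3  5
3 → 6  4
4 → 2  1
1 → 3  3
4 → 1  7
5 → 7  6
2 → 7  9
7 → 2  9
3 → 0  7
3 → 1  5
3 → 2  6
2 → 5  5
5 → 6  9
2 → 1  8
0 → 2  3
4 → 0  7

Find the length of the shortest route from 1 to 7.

16 s

Enumerating some paths:
1 → 3 → 5 → 7: 3+7+6 = 16
1 → 3 → 2 → 7: 3+6+9 = 18
1 → 3 → 6 → 2 → 7: 3+4+1+9 = 17
The minimum is 16 s via 1 → 3 → 5 → 7.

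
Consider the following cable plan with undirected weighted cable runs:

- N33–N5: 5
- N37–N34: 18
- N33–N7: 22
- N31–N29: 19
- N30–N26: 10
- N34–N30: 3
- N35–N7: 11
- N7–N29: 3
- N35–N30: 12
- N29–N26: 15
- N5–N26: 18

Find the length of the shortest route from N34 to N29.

Shortest distances from N34:
N34: 0
N30: 3  (via N34)
N26: 13  (via N30)
N35: 15  (via N30)
N37: 18  (via N34)
N7: 26  (via N35)
N29: 28  (via N26)
Shortest route: N34 → N30 → N26 → N29 = 28.

28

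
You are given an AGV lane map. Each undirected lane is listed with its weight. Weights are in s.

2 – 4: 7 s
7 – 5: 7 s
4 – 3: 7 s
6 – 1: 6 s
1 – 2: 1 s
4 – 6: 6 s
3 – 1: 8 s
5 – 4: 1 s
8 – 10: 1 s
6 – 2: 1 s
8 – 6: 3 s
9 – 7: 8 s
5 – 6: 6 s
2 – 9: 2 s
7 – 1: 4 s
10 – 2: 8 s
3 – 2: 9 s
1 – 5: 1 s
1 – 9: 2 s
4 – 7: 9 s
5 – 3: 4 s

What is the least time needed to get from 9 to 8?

Running Dijkstra from 9:
9: 0
1: 2  (via 9)
2: 2  (via 9)
5: 3  (via 1)
6: 3  (via 2)
4: 4  (via 5)
7: 6  (via 1)
8: 6  (via 6)
Shortest route: 9–2–6–8 = 6 s.

6 s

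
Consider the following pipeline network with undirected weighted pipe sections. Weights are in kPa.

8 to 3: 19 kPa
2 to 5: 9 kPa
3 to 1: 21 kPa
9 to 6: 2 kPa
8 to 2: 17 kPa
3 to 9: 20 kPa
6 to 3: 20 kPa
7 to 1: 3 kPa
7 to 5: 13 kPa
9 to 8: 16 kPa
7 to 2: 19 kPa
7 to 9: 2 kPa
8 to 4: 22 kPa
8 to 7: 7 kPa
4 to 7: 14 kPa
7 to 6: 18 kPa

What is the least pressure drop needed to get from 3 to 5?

Shortest distances from 3:
3: 0
8: 19  (via 3)
6: 20  (via 3)
9: 20  (via 3)
1: 21  (via 3)
7: 22  (via 9)
5: 35  (via 7)
Shortest route: 3 → 9 → 7 → 5 = 35 kPa.

35 kPa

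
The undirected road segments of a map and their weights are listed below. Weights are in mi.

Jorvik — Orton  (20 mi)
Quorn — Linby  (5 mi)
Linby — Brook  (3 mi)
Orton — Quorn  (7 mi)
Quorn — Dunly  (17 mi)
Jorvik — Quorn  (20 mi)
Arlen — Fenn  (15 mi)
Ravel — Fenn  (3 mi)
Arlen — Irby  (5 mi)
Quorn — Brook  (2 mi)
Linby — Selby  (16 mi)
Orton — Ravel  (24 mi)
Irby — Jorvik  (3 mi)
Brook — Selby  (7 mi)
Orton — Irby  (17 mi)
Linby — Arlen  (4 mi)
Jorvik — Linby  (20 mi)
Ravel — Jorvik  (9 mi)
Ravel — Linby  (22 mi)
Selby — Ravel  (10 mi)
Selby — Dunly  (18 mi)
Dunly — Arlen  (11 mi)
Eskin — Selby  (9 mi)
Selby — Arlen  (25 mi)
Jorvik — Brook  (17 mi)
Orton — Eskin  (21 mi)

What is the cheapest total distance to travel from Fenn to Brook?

Compare a few routes:
Fenn → Ravel → Selby → Brook: 3+10+7 = 20
Fenn → Arlen → Linby → Quorn → Brook: 15+4+5+2 = 26
Fenn → Ravel → Jorvik → Irby → Arlen → Linby → Brook: 3+9+3+5+4+3 = 27
Fenn → Arlen → Linby → Brook: 15+4+3 = 22
The minimum is 20 mi via Fenn → Ravel → Selby → Brook.

20 mi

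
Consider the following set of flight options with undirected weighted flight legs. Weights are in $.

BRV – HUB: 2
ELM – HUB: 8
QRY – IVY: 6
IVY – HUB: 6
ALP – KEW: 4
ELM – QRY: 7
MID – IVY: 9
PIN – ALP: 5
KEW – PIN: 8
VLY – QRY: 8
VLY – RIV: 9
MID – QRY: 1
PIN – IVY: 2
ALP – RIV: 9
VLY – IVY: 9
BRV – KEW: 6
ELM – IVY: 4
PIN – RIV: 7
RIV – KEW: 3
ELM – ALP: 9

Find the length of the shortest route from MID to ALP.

Candidate routes:
MID–IVY–PIN–ALP: 9+2+5 = 16
MID–QRY–IVY–PIN–ALP: 1+6+2+5 = 14
Cheapest is MID–QRY–IVY–PIN–ALP at $14.

$14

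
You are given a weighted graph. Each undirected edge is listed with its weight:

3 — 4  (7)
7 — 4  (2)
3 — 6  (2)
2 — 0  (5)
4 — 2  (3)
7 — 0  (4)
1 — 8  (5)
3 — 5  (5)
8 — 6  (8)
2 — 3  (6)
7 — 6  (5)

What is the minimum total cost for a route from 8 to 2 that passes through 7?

18

Shortest 8→7: 8–6–7 = 13
Shortest 7→2: 7–4–2 = 5
Total via 7: 13 + 5 = 18.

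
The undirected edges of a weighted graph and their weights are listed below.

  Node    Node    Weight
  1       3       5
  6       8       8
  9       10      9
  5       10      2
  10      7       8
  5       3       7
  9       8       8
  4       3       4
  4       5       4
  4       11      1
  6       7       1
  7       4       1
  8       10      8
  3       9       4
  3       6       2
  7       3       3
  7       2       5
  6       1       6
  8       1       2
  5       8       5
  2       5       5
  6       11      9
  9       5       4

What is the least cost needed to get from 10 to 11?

7

Enumerating some paths:
10 → 5 → 2 → 7 → 4 → 11: 2+5+5+1+1 = 14
10 → 5 → 4 → 11: 2+4+1 = 7
10 → 5 → 3 → 7 → 4 → 11: 2+7+3+1+1 = 14
10 → 7 → 4 → 11: 8+1+1 = 10
The minimum is 7 via 10 → 5 → 4 → 11.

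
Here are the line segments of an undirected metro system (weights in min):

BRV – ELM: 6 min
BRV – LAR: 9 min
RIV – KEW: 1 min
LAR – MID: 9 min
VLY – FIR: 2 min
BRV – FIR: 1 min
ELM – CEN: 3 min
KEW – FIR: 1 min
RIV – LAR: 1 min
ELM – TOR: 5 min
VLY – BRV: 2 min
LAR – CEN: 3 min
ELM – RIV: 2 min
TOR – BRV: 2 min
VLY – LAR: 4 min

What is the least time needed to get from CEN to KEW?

5 min

Shortest distances from CEN:
CEN: 0
ELM: 3  (via CEN)
LAR: 3  (via CEN)
RIV: 4  (via LAR)
KEW: 5  (via RIV)
Shortest route: CEN–LAR–RIV–KEW = 5 min.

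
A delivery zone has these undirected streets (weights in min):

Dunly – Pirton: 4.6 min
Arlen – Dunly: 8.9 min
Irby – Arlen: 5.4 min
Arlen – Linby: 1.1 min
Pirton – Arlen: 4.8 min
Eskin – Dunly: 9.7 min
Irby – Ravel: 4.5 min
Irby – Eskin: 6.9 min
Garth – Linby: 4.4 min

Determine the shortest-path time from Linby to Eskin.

13.4 min

Settle nodes by increasing distance from Linby:
Linby: 0
Arlen: 1.1  (via Linby)
Garth: 4.4  (via Linby)
Pirton: 5.9  (via Arlen)
Irby: 6.5  (via Arlen)
Dunly: 10  (via Arlen)
Ravel: 11  (via Irby)
Eskin: 13.4  (via Irby)
Shortest route: Linby → Arlen → Irby → Eskin = 13.4 min.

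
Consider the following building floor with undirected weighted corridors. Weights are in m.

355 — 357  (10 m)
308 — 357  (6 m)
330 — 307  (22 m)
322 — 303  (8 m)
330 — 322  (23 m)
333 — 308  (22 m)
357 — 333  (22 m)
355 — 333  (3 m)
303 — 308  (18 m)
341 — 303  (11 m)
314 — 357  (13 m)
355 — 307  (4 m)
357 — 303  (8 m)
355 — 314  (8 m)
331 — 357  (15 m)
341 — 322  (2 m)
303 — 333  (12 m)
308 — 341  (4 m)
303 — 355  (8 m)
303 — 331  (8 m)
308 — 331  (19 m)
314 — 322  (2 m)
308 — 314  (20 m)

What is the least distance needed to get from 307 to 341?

16 m

Shortest distances from 307:
307: 0
355: 4  (via 307)
333: 7  (via 355)
314: 12  (via 355)
303: 12  (via 355)
357: 14  (via 355)
322: 14  (via 314)
341: 16  (via 322)
Shortest route: 307–355–314–322–341 = 16 m.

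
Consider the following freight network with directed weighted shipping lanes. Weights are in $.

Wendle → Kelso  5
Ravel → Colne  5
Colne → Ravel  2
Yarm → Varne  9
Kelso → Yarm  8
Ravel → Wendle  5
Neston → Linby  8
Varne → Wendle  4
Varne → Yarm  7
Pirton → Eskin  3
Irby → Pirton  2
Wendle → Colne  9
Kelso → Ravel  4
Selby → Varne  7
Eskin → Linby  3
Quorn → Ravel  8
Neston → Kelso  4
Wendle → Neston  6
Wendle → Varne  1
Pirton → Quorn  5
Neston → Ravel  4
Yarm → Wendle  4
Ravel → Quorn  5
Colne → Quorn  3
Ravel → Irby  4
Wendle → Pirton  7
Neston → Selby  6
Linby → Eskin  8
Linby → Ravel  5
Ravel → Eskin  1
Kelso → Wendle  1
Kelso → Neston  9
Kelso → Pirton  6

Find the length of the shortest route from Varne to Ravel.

$13

Candidate routes:
Varne - Wendle - Kelso - Ravel: 4+5+4 = 13
Varne - Wendle - Neston - Ravel: 4+6+4 = 14
Varne - Wendle - Colne - Ravel: 4+9+2 = 15
The minimum is $13 via Varne - Wendle - Kelso - Ravel.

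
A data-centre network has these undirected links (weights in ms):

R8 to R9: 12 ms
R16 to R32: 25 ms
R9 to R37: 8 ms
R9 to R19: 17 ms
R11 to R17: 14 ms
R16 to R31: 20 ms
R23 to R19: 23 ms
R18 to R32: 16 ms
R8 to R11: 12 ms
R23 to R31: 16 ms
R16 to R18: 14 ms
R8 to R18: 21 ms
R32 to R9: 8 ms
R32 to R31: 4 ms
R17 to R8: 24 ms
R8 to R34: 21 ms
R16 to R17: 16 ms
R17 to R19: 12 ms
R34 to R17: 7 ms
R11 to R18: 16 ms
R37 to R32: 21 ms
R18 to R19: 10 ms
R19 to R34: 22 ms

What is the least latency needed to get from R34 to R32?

41 ms

Settle nodes by increasing distance from R34:
R34: 0
R17: 7  (via R34)
R19: 19  (via R17)
R8: 21  (via R34)
R11: 21  (via R17)
R16: 23  (via R17)
R18: 29  (via R19)
R9: 33  (via R8)
R37: 41  (via R9)
R32: 41  (via R9)
Shortest route: R34 → R8 → R9 → R32 = 41 ms.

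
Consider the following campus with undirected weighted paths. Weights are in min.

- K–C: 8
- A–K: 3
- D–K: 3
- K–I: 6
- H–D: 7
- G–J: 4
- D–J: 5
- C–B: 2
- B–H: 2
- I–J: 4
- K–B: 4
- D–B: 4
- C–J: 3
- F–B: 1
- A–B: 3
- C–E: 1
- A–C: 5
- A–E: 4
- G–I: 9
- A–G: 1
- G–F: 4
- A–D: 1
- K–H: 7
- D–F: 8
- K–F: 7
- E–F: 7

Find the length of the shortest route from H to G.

6 min

Settle nodes by increasing distance from H:
H: 0
B: 2  (via H)
F: 3  (via B)
C: 4  (via B)
A: 5  (via B)
E: 5  (via C)
D: 6  (via B)
G: 6  (via A)
Shortest route: H → B → A → G = 6 min.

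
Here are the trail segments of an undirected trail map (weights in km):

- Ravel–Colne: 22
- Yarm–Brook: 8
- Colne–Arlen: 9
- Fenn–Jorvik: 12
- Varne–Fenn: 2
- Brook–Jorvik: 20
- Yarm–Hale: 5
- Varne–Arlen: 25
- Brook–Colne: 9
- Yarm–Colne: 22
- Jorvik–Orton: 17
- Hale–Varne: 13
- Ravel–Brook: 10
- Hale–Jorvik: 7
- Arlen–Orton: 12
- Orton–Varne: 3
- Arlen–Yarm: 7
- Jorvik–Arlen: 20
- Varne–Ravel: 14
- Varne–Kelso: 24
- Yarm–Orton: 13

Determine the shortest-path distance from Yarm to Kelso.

Shortest distances from Yarm:
Yarm: 0
Hale: 5  (via Yarm)
Arlen: 7  (via Yarm)
Brook: 8  (via Yarm)
Jorvik: 12  (via Hale)
Orton: 13  (via Yarm)
Varne: 16  (via Orton)
Colne: 16  (via Arlen)
Fenn: 18  (via Varne)
Ravel: 18  (via Brook)
Kelso: 40  (via Varne)
Shortest route: Yarm–Orton–Varne–Kelso = 40 km.

40 km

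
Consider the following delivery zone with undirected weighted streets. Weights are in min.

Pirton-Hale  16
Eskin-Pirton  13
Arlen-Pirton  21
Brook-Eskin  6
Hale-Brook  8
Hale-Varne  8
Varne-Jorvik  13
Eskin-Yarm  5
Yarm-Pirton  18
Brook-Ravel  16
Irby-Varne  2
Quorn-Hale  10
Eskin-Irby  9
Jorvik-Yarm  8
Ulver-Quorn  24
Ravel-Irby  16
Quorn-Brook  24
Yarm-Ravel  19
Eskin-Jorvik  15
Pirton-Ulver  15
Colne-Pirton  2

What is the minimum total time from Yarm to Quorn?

29 min

Settle nodes by increasing distance from Yarm:
Yarm: 0
Eskin: 5  (via Yarm)
Jorvik: 8  (via Yarm)
Brook: 11  (via Eskin)
Irby: 14  (via Eskin)
Varne: 16  (via Irby)
Pirton: 18  (via Yarm)
Hale: 19  (via Brook)
Ravel: 19  (via Yarm)
Colne: 20  (via Pirton)
Quorn: 29  (via Hale)
Shortest route: Yarm–Eskin–Brook–Hale–Quorn = 29 min.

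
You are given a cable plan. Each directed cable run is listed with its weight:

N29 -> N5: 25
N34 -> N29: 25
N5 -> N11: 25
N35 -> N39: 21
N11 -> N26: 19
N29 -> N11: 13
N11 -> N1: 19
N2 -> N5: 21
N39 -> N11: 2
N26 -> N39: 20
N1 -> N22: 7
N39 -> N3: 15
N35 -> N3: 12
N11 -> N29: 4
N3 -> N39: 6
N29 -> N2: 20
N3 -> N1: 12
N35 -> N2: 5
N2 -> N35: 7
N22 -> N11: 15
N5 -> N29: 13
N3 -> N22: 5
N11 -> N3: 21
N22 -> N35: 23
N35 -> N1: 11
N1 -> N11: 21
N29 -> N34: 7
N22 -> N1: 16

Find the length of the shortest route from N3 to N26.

Compare a few routes:
N3–N39–N11–N26: 6+2+19 = 27
N3–N22–N11–N26: 5+15+19 = 39
N3–N1–N11–N26: 12+21+19 = 52
Cheapest is N3–N39–N11–N26 at 27.

27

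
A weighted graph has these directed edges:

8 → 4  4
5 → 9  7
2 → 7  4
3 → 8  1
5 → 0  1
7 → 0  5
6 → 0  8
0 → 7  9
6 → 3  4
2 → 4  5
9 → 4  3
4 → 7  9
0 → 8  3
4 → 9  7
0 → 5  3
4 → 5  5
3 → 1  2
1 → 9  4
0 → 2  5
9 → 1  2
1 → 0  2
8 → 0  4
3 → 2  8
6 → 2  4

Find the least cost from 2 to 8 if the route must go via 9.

Best 2 to 9: 2 → 4 → 9 costing 12
Best 9 to 8: 9 → 1 → 0 → 8 costing 7
Total via 9: 12 + 7 = 19.

19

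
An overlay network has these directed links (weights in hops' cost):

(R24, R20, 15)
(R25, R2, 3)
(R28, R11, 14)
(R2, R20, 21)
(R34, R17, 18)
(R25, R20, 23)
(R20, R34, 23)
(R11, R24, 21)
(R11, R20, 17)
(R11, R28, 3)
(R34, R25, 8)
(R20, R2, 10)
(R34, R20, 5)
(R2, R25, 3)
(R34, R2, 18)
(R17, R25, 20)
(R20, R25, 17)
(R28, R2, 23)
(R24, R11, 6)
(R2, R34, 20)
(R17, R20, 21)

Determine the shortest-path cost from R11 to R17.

58 hops' cost

Running Dijkstra from R11:
R11: 0
R28: 3  (via R11)
R20: 17  (via R11)
R24: 21  (via R11)
R2: 26  (via R28)
R25: 29  (via R2)
R34: 40  (via R20)
R17: 58  (via R34)
Shortest route: R11–R20–R34–R17 = 58 hops' cost.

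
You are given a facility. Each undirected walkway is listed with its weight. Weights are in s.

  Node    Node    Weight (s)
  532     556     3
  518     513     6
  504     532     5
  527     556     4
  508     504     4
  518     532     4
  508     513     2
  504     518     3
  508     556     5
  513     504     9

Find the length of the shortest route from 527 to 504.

Running Dijkstra from 527:
527: 0
556: 4  (via 527)
532: 7  (via 556)
508: 9  (via 556)
513: 11  (via 508)
518: 11  (via 532)
504: 12  (via 532)
Shortest route: 527–556–532–504 = 12 s.

12 s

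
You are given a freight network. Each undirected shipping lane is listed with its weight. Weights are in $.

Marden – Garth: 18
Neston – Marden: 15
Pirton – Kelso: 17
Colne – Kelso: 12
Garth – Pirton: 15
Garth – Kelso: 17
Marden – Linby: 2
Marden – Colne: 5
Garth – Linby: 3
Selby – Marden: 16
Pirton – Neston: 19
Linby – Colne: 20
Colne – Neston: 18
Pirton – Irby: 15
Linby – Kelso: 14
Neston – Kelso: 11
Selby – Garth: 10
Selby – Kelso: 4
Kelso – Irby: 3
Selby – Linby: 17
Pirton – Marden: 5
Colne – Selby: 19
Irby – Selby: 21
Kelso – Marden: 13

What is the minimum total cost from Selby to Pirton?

$20

Settle nodes by increasing distance from Selby:
Selby: 0
Kelso: 4  (via Selby)
Irby: 7  (via Kelso)
Garth: 10  (via Selby)
Linby: 13  (via Garth)
Marden: 15  (via Linby)
Neston: 15  (via Kelso)
Colne: 16  (via Kelso)
Pirton: 20  (via Marden)
Shortest route: Selby–Garth–Linby–Marden–Pirton = $20.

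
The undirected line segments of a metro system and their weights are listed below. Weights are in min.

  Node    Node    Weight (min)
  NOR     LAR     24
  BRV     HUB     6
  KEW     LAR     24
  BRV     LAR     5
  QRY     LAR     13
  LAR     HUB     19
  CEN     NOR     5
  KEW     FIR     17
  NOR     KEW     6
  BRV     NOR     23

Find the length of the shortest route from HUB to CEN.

34 min

Shortest distances from HUB:
HUB: 0
BRV: 6  (via HUB)
LAR: 11  (via BRV)
QRY: 24  (via LAR)
NOR: 29  (via BRV)
CEN: 34  (via NOR)
Shortest route: HUB–BRV–NOR–CEN = 34 min.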